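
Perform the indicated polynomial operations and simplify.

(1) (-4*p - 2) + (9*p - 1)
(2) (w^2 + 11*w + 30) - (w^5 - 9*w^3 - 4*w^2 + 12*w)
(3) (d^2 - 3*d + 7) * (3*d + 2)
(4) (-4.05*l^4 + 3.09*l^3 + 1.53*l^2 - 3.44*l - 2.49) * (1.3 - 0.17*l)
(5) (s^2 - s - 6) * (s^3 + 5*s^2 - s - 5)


(1) = 5*p - 3
(2) = -w^5 + 9*w^3 + 5*w^2 - w + 30
(3) = 3*d^3 - 7*d^2 + 15*d + 14
(4) = 0.6885*l^5 - 5.7903*l^4 + 3.7569*l^3 + 2.5738*l^2 - 4.0487*l - 3.237
(5) = s^5 + 4*s^4 - 12*s^3 - 34*s^2 + 11*s + 30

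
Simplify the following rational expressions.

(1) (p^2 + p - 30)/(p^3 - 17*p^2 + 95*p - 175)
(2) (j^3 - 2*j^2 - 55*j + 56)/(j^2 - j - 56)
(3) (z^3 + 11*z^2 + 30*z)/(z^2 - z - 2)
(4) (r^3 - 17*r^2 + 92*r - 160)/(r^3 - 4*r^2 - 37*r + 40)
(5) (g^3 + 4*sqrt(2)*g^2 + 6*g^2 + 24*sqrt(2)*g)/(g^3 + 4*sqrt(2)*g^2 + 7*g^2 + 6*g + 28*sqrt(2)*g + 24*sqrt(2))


(1) = (p + 6)/(p^2 - 12*p + 35)
(2) = j - 1
(3) = (z^3 + 11*z^2 + 30*z)/(z^2 - z - 2)
(4) = (r^2 - 9*r + 20)/(r^2 + 4*r - 5)
(5) = g/(g + 1)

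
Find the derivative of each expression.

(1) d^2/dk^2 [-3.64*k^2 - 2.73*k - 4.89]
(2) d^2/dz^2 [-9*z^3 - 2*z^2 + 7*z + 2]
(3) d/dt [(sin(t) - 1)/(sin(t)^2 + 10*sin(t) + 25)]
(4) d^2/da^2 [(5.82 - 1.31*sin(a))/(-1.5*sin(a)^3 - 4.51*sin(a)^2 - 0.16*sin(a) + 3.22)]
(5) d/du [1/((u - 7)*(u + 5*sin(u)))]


(1) = -7.28000000000000
(2) = -54*z - 4
(3) = (7 - sin(t))*cos(t)/(sin(t) + 5)^3
(4) = ((213.164248*sin(a) - 947.035056)*(1.0*sin(a) - 0.4988913525*cos(a)^2 + 0.5166297118)^2*cos(a)^2 - 1.31*(1.5*sin(a)^3 + 4.51*sin(a)^2 + 0.16*sin(a) - 3.22)^2*sin(a) + (1.5*sin(a)^3 + 4.51*sin(a)^2 + 0.16*sin(a) - 3.22)*(2.9475*(1 - cos(2*a))^2 - 7.4787*sin(a) + 7.8263*sin(3*a) + 55.1295*cos(2*a) + 2.210625*cos(4*a) - 5.262925))/(1.5*sin(a)^3 + 4.51*sin(a)^2 + 0.16*sin(a) - 3.22)^3
(5) = ((7 - u)*(u + 5*sin(u)) - (u - 7)^2*(5*cos(u) + 1))/((u - 7)^3*(u + 5*sin(u))^2)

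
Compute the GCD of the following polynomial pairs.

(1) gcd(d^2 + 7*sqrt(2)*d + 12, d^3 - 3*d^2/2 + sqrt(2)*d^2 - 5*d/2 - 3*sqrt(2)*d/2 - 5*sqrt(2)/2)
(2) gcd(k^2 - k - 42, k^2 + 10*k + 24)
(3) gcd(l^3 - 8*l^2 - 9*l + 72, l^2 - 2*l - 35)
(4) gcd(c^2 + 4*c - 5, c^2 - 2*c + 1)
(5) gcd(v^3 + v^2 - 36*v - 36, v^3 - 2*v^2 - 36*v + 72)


(1) = d + sqrt(2)
(2) = gcd((k - 7)*(k + 6), (k + 4)*(k + 6)) = k + 6
(3) = 1
(4) = c - 1
(5) = v^2 - 36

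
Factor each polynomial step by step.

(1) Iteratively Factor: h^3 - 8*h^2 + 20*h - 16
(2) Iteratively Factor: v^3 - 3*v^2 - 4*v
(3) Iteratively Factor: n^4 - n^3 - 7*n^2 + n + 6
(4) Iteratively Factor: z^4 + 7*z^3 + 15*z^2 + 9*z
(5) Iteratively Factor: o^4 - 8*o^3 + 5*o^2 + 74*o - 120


(1) = (h - 2)*(h^2 - 6*h + 8) = (h - 2)^2*(h - 4)
(2) = (v + 1)*(v^2 - 4*v) = (v - 4)*(v + 1)*(v)
(3) = (n - 1)*(n^3 - 7*n - 6) = (n - 1)*(n + 2)*(n^2 - 2*n - 3) = (n - 3)*(n - 1)*(n + 2)*(n + 1)
(4) = (z)*(z^3 + 7*z^2 + 15*z + 9) = z*(z + 3)*(z^2 + 4*z + 3) = z*(z + 3)^2*(z + 1)
(5) = (o - 4)*(o^3 - 4*o^2 - 11*o + 30) = (o - 4)*(o + 3)*(o^2 - 7*o + 10) = (o - 5)*(o - 4)*(o + 3)*(o - 2)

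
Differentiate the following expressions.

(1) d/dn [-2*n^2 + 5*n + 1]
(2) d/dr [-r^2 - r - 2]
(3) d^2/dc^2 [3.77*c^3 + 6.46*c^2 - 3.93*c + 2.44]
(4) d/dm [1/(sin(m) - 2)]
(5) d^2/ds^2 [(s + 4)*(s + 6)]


(1) = 5 - 4*n
(2) = -2*r - 1
(3) = 22.62*c + 12.92
(4) = -cos(m)/(sin(m) - 2)^2
(5) = 2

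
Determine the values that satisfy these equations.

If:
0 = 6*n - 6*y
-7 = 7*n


Then:
n = -1
y = -1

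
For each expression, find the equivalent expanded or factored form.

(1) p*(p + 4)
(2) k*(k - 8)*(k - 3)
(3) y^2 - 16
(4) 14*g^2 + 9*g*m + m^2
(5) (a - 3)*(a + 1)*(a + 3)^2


(1) = p^2 + 4*p
(2) = k^3 - 11*k^2 + 24*k
(3) = (y - 4)*(y + 4)
(4) = (2*g + m)*(7*g + m)
(5) = a^4 + 4*a^3 - 6*a^2 - 36*a - 27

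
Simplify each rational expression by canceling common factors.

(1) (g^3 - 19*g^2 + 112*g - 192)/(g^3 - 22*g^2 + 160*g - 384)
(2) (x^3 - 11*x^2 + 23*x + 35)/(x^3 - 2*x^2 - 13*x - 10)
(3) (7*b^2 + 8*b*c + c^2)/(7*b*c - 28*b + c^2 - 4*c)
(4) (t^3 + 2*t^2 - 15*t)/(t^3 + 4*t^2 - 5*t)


(1) = (g - 3)/(g - 6)
(2) = (x - 7)/(x + 2)
(3) = (b + c)/(c - 4)
(4) = (t - 3)/(t - 1)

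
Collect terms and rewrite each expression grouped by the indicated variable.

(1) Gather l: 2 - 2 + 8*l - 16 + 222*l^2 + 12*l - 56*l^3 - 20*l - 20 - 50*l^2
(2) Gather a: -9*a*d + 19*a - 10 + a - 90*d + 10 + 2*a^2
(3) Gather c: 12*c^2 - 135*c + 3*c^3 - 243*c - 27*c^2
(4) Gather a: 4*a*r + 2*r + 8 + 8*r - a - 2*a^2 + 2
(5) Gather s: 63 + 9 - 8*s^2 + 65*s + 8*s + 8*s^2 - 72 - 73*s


(1) = -56*l^3 + 172*l^2 - 36
(2) = 2*a^2 + a*(20 - 9*d) - 90*d
(3) = 3*c^3 - 15*c^2 - 378*c
(4) = -2*a^2 + a*(4*r - 1) + 10*r + 10
(5) = 0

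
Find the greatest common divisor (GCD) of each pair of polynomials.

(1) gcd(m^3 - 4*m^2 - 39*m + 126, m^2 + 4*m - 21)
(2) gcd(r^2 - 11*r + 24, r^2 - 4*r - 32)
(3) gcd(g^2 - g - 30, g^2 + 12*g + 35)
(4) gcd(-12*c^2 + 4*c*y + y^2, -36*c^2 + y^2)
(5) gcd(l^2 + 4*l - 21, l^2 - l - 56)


(1) = gcd((m - 7)*(m - 3)*(m + 6), (m - 3)*(m + 7)) = m - 3
(2) = r - 8
(3) = g + 5
(4) = gcd((-2*c + y)*(6*c + y), (-6*c + y)*(6*c + y)) = 6*c + y
(5) = gcd((l - 3)*(l + 7), (l - 8)*(l + 7)) = l + 7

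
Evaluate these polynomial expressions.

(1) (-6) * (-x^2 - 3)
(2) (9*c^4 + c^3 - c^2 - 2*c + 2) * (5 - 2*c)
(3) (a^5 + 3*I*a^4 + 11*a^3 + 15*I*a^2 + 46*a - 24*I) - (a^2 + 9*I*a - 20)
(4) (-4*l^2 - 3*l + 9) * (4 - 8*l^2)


(1) = 6*x^2 + 18
(2) = -18*c^5 + 43*c^4 + 7*c^3 - c^2 - 14*c + 10
(3) = a^5 + 3*I*a^4 + 11*a^3 - a^2 + 15*I*a^2 + 46*a - 9*I*a + 20 - 24*I
(4) = 32*l^4 + 24*l^3 - 88*l^2 - 12*l + 36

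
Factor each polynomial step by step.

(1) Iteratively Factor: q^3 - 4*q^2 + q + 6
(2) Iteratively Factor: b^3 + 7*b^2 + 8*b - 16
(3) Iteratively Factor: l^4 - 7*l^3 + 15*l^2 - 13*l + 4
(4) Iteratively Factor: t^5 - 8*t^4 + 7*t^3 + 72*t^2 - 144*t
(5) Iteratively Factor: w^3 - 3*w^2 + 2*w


(1) = (q + 1)*(q^2 - 5*q + 6) = (q - 2)*(q + 1)*(q - 3)
(2) = (b + 4)*(b^2 + 3*b - 4) = (b - 1)*(b + 4)*(b + 4)
(3) = (l - 4)*(l^3 - 3*l^2 + 3*l - 1) = (l - 4)*(l - 1)*(l^2 - 2*l + 1) = (l - 4)*(l - 1)^2*(l - 1)
(4) = (t - 4)*(t^4 - 4*t^3 - 9*t^2 + 36*t) = (t - 4)*(t + 3)*(t^3 - 7*t^2 + 12*t) = (t - 4)^2*(t + 3)*(t^2 - 3*t) = (t - 4)^2*(t - 3)*(t + 3)*(t)
(5) = (w)*(w^2 - 3*w + 2) = w*(w - 2)*(w - 1)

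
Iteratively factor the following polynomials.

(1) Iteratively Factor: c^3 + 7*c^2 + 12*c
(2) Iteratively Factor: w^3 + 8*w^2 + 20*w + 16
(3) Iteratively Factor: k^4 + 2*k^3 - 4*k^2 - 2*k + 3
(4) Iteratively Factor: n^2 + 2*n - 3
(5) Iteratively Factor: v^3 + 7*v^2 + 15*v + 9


(1) = (c + 4)*(c^2 + 3*c) = (c + 3)*(c + 4)*(c)
(2) = (w + 2)*(w^2 + 6*w + 8) = (w + 2)^2*(w + 4)
(3) = (k - 1)*(k^3 + 3*k^2 - k - 3) = (k - 1)^2*(k^2 + 4*k + 3) = (k - 1)^2*(k + 1)*(k + 3)
(4) = (n + 3)*(n - 1)
(5) = (v + 3)*(v^2 + 4*v + 3) = (v + 3)^2*(v + 1)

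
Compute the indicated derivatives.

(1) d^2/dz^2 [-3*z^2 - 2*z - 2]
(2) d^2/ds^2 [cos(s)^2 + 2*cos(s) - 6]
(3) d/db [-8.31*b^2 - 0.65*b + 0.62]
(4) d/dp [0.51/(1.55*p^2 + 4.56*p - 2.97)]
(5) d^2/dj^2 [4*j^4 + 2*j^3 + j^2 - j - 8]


(1) = -6
(2) = -2*cos(s) - 2*cos(2*s)
(3) = -16.62*b - 0.65
(4) = (-1.581*p - 2.3256)/(1.55*p^2 + 4.56*p - 2.97)^2
(5) = 48*j^2 + 12*j + 2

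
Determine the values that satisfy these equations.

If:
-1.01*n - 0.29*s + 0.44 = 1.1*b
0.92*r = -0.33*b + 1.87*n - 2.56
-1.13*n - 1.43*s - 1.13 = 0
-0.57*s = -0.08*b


Then:
b = 1.51
n = -1.27
r = -5.90
s = 0.21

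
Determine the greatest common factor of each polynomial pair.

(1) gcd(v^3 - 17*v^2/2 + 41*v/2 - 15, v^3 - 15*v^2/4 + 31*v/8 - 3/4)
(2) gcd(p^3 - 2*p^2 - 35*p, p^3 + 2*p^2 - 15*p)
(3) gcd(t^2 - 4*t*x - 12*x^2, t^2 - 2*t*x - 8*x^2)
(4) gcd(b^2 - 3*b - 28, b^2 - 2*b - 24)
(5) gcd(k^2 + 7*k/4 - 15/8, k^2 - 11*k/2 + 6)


(1) = v^2 - 7*v/2 + 3
(2) = gcd(p*(p - 7)*(p + 5), p*(p - 3)*(p + 5)) = p^2 + 5*p
(3) = gcd((t - 6*x)*(t + 2*x), (t - 4*x)*(t + 2*x)) = t + 2*x
(4) = gcd((b - 7)*(b + 4), (b - 6)*(b + 4)) = b + 4
(5) = gcd((k - 3/4)*(k + 5/2), (k - 4)*(k - 3/2)) = 1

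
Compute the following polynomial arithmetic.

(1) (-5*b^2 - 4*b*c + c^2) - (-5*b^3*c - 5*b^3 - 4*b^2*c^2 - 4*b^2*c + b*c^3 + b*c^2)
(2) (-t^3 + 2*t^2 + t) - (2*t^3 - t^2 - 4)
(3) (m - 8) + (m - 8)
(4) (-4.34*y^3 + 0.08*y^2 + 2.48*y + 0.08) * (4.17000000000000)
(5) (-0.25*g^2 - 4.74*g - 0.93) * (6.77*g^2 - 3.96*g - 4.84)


(1) = 5*b^3*c + 5*b^3 + 4*b^2*c^2 + 4*b^2*c - 5*b^2 - b*c^3 - b*c^2 - 4*b*c + c^2
(2) = -3*t^3 + 3*t^2 + t + 4
(3) = 2*m - 16
(4) = -18.0978*y^3 + 0.3336*y^2 + 10.3416*y + 0.3336
(5) = -1.6925*g^4 - 31.0998*g^3 + 13.6843*g^2 + 26.6244*g + 4.5012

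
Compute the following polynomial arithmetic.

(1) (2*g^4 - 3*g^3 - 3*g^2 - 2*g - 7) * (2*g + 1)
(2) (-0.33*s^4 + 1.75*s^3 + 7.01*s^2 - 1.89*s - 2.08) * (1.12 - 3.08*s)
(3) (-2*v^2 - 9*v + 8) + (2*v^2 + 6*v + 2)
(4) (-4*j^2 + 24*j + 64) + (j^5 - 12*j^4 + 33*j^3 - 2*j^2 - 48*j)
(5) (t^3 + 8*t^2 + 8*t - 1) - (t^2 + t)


(1) = 4*g^5 - 4*g^4 - 9*g^3 - 7*g^2 - 16*g - 7
(2) = 1.0164*s^5 - 5.7596*s^4 - 19.6308*s^3 + 13.6724*s^2 + 4.2896*s - 2.3296
(3) = 10 - 3*v
(4) = j^5 - 12*j^4 + 33*j^3 - 6*j^2 - 24*j + 64
(5) = t^3 + 7*t^2 + 7*t - 1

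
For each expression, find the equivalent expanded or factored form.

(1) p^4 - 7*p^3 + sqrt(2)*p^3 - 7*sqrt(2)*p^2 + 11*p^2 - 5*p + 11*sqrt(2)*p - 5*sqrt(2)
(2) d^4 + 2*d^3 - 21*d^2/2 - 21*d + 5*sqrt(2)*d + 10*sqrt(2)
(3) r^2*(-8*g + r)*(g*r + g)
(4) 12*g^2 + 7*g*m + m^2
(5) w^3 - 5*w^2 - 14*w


(1) = (p - 5)*(p - 1)^2*(p + sqrt(2))
(2) = (d + 2)*(d - 2*sqrt(2))*(d - sqrt(2)/2)*(d + 5*sqrt(2)/2)
(3) = -8*g^2*r^3 - 8*g^2*r^2 + g*r^4 + g*r^3
(4) = (3*g + m)*(4*g + m)
(5) = w*(w - 7)*(w + 2)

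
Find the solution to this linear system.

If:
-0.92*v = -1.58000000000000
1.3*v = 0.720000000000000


Then:
No Solution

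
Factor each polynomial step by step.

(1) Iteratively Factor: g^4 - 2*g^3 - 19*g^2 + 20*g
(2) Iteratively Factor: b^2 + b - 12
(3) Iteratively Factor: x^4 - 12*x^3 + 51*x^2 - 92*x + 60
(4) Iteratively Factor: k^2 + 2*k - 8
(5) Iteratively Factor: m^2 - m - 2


(1) = (g - 1)*(g^3 - g^2 - 20*g) = (g - 5)*(g - 1)*(g^2 + 4*g) = g*(g - 5)*(g - 1)*(g + 4)
(2) = (b - 3)*(b + 4)
(3) = (x - 5)*(x^3 - 7*x^2 + 16*x - 12) = (x - 5)*(x - 2)*(x^2 - 5*x + 6) = (x - 5)*(x - 2)^2*(x - 3)
(4) = (k + 4)*(k - 2)
(5) = (m + 1)*(m - 2)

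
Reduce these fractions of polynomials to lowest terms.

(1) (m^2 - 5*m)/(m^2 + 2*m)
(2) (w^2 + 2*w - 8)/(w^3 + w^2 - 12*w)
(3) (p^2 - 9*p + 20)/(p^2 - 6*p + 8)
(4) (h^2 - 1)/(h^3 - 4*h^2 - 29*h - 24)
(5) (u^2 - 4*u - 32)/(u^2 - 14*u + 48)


(1) = (m - 5)/(m + 2)
(2) = (w - 2)/(w^2 - 3*w)
(3) = (p - 5)/(p - 2)
(4) = (h - 1)/(h^2 - 5*h - 24)
(5) = (u + 4)/(u - 6)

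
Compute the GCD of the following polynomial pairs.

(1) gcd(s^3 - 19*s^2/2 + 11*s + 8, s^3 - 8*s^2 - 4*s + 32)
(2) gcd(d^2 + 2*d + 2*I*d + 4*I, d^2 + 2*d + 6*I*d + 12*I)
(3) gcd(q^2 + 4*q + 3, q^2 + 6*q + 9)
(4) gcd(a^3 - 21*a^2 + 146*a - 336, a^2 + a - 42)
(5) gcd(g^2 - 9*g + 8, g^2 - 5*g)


(1) = s^2 - 10*s + 16
(2) = d + 2
(3) = gcd((q + 1)*(q + 3), (q + 3)^2) = q + 3
(4) = a - 6
(5) = gcd((g - 8)*(g - 1), g*(g - 5)) = 1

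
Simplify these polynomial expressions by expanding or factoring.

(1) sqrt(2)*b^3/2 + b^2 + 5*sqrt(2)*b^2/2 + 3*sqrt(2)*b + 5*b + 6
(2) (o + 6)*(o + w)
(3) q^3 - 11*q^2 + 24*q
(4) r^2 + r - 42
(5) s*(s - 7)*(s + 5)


(1) = (b + 2)*(b + 3)*(sqrt(2)*b/2 + 1)
(2) = o^2 + o*w + 6*o + 6*w
(3) = q*(q - 8)*(q - 3)
(4) = (r - 6)*(r + 7)
(5) = s^3 - 2*s^2 - 35*s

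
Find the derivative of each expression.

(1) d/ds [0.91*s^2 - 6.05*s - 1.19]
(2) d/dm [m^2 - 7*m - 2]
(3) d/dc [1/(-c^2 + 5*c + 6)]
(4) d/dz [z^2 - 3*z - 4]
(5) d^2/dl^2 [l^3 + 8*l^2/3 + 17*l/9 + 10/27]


(1) = 1.82*s - 6.05
(2) = 2*m - 7
(3) = (2*c - 5)/(-c^2 + 5*c + 6)^2
(4) = 2*z - 3
(5) = 6*l + 16/3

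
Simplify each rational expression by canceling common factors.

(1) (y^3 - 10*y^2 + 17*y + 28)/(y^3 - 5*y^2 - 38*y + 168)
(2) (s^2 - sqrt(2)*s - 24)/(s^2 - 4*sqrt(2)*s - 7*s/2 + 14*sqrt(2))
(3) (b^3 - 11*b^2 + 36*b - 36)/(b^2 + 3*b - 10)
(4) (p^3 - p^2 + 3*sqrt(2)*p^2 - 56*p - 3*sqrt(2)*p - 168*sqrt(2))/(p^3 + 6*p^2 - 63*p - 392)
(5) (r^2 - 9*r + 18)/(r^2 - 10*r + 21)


(1) = (y + 1)/(y + 6)
(2) = (2*s + 6*sqrt(2))/(2*s - 7)
(3) = (b^2 - 9*b + 18)/(b + 5)
(4) = (p + 3*sqrt(2))/(p + 7)
(5) = (r - 6)/(r - 7)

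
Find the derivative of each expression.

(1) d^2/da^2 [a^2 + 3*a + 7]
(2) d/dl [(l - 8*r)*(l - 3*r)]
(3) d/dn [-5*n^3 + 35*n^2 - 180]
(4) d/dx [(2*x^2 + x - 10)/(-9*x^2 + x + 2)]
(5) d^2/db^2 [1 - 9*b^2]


(1) = 2
(2) = 2*l - 11*r
(3) = 5*n*(14 - 3*n)
(4) = (11*x^2 - 172*x + 12)/(81*x^4 - 18*x^3 - 35*x^2 + 4*x + 4)
(5) = -18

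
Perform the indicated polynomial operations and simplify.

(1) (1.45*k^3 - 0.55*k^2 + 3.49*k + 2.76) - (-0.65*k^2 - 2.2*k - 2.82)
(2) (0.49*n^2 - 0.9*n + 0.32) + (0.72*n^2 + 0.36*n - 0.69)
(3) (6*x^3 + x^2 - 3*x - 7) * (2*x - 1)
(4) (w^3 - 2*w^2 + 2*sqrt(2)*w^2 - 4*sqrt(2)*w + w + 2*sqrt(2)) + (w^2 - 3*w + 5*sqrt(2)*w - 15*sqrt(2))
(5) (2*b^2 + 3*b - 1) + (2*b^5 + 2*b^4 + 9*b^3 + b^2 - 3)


(1) = 1.45*k^3 + 0.1*k^2 + 5.69*k + 5.58
(2) = 1.21*n^2 - 0.54*n - 0.37
(3) = 12*x^4 - 4*x^3 - 7*x^2 - 11*x + 7
(4) = w^3 - w^2 + 2*sqrt(2)*w^2 - 2*w + sqrt(2)*w - 13*sqrt(2)
(5) = 2*b^5 + 2*b^4 + 9*b^3 + 3*b^2 + 3*b - 4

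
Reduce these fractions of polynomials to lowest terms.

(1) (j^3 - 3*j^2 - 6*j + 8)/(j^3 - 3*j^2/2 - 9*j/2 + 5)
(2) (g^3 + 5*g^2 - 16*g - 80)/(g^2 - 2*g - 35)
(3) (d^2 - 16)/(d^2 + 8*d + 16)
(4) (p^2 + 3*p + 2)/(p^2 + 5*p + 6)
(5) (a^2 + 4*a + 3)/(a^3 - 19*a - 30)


(1) = (2*j - 8)/(2*j - 5)
(2) = (g^2 - 16)/(g - 7)
(3) = (d - 4)/(d + 4)
(4) = (p + 1)/(p + 3)
(5) = (a + 1)/(a^2 - 3*a - 10)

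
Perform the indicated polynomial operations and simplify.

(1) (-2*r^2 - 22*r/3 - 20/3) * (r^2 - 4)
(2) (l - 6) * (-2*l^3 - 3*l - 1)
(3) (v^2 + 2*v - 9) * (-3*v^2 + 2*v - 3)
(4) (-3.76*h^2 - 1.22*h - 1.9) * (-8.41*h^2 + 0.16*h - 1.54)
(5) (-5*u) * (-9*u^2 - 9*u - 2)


(1) = -2*r^4 - 22*r^3/3 + 4*r^2/3 + 88*r/3 + 80/3
(2) = -2*l^4 + 12*l^3 - 3*l^2 + 17*l + 6
(3) = -3*v^4 - 4*v^3 + 28*v^2 - 24*v + 27
(4) = 31.6216*h^4 + 9.6586*h^3 + 21.5742*h^2 + 1.5748*h + 2.926
(5) = 45*u^3 + 45*u^2 + 10*u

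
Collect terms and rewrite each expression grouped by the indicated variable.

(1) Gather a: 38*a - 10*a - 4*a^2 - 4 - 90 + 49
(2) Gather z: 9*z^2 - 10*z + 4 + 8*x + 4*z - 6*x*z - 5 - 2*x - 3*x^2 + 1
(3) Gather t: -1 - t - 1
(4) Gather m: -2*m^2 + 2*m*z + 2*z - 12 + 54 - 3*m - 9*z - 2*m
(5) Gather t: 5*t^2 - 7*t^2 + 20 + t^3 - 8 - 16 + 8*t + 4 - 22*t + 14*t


(1) = -4*a^2 + 28*a - 45
(2) = -3*x^2 + 6*x + 9*z^2 + z*(-6*x - 6)
(3) = -t - 2
(4) = -2*m^2 + m*(2*z - 5) - 7*z + 42
(5) = t^3 - 2*t^2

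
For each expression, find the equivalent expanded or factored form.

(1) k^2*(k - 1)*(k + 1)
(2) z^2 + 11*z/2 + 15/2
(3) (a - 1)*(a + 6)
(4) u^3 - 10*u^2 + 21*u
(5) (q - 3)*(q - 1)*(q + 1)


(1) = k^4 - k^2
(2) = (z + 5/2)*(z + 3)
(3) = a^2 + 5*a - 6
(4) = u*(u - 7)*(u - 3)
(5) = q^3 - 3*q^2 - q + 3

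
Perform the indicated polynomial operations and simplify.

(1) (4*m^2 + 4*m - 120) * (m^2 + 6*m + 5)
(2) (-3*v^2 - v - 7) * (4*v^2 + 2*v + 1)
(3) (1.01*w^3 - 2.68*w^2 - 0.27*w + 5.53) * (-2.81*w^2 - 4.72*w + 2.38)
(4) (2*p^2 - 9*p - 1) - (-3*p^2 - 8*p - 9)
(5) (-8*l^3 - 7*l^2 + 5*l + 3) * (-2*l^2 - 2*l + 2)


(1) = 4*m^4 + 28*m^3 - 76*m^2 - 700*m - 600
(2) = -12*v^4 - 10*v^3 - 33*v^2 - 15*v - 7
(3) = -2.8381*w^5 + 2.7636*w^4 + 15.8121*w^3 - 20.6433*w^2 - 26.7442*w + 13.1614
(4) = 5*p^2 - p + 8
(5) = 16*l^5 + 30*l^4 - 12*l^3 - 30*l^2 + 4*l + 6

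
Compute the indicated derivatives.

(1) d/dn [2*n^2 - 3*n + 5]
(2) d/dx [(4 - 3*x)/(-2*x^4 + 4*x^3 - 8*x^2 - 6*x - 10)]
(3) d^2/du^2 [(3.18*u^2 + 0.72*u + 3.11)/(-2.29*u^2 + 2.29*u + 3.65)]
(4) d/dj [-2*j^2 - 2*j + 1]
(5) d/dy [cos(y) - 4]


(1) = 4*n - 3
(2) = (-9*x^4 + 28*x^3 - 36*x^2 + 32*x + 27)/(2*(x^8 - 4*x^7 + 12*x^6 - 10*x^5 + 14*x^4 + 4*x^3 + 49*x^2 + 30*x + 25))
(3) = (-40.90398*u^3 - 257.335086*u^2 + 61.746186*u - 157.303032)/(12.008989*u^6 - 36.026967*u^5 - 21.395928*u^4 + 102.836801*u^3 + 34.10268*u^2 - 91.525575*u - 48.627125)
(4) = -4*j - 2
(5) = -sin(y)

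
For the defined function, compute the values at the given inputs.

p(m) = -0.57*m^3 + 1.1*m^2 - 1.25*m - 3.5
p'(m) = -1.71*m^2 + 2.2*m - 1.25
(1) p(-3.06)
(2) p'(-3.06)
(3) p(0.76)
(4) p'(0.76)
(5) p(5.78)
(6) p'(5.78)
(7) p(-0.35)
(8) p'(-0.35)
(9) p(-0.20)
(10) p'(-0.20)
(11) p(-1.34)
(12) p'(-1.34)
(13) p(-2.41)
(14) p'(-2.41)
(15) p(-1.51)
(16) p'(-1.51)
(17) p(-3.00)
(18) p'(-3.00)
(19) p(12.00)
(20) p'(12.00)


(1) = 26.96
(2) = -23.99
(3) = -4.06
(4) = -0.57
(5) = -84.04
(6) = -45.66
(7) = -2.90
(8) = -2.23
(9) = -3.20
(10) = -1.76
(11) = 1.52
(12) = -7.27
(13) = 13.88
(14) = -16.48
(15) = 2.86
(16) = -8.47
(17) = 25.54
(18) = -23.24
(19) = -845.06
(20) = -221.09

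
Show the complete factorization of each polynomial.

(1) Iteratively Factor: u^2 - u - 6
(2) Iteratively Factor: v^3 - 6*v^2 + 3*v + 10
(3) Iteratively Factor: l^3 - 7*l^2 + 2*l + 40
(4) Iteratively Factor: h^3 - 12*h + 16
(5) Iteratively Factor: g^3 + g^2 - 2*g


(1) = (u + 2)*(u - 3)
(2) = (v - 2)*(v^2 - 4*v - 5) = (v - 2)*(v + 1)*(v - 5)
(3) = (l - 4)*(l^2 - 3*l - 10) = (l - 4)*(l + 2)*(l - 5)
(4) = (h - 2)*(h^2 + 2*h - 8) = (h - 2)*(h + 4)*(h - 2)
(5) = (g - 1)*(g^2 + 2*g) = (g - 1)*(g + 2)*(g)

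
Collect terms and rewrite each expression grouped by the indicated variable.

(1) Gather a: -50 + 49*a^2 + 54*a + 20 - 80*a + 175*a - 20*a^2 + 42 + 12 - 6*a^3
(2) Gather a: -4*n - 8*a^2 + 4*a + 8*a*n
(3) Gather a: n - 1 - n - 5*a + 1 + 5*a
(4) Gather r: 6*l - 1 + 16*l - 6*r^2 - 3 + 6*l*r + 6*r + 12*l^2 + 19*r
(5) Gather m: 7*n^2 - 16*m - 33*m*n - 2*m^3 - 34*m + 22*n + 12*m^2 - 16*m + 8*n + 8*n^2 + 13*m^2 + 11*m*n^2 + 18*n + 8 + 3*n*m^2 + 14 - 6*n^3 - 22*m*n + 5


(1) = -6*a^3 + 29*a^2 + 149*a + 24
(2) = -8*a^2 + a*(8*n + 4) - 4*n
(3) = 0
(4) = 12*l^2 + 22*l - 6*r^2 + r*(6*l + 25) - 4
(5) = -2*m^3 + m^2*(3*n + 25) + m*(11*n^2 - 55*n - 66) - 6*n^3 + 15*n^2 + 48*n + 27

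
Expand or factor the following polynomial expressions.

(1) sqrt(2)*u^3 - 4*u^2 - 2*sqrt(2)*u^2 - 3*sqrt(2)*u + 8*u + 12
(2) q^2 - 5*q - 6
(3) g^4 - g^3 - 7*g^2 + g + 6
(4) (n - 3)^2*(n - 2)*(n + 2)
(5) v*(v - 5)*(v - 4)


(1) = (u - 3)*(u - 2*sqrt(2))*(sqrt(2)*u + sqrt(2))
(2) = (q - 6)*(q + 1)
(3) = (g - 3)*(g - 1)*(g + 1)*(g + 2)
(4) = n^4 - 6*n^3 + 5*n^2 + 24*n - 36
(5) = v^3 - 9*v^2 + 20*v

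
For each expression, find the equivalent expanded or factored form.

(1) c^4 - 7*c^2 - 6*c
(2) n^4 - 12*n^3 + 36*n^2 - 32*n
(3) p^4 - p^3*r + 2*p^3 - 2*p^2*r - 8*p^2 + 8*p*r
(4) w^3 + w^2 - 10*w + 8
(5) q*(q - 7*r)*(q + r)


(1) = c*(c - 3)*(c + 1)*(c + 2)
(2) = n*(n - 8)*(n - 2)^2
(3) = p*(p - 2)*(p + 4)*(p - r)
(4) = (w - 2)*(w - 1)*(w + 4)
(5) = q^3 - 6*q^2*r - 7*q*r^2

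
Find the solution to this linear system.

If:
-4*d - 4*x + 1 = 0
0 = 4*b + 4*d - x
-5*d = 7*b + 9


Then:
b = -37/12
d = 151/60
x = -34/15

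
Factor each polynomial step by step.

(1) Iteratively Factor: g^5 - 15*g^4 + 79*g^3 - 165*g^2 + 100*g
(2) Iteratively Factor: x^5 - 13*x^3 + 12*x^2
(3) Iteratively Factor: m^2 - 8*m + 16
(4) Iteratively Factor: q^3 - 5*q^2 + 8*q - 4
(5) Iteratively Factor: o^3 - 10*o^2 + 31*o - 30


(1) = (g)*(g^4 - 15*g^3 + 79*g^2 - 165*g + 100) = g*(g - 5)*(g^3 - 10*g^2 + 29*g - 20) = g*(g - 5)*(g - 4)*(g^2 - 6*g + 5) = g*(g - 5)^2*(g - 4)*(g - 1)
(2) = (x - 3)*(x^4 + 3*x^3 - 4*x^2) = x*(x - 3)*(x^3 + 3*x^2 - 4*x) = x*(x - 3)*(x + 4)*(x^2 - x) = x*(x - 3)*(x - 1)*(x + 4)*(x)
(3) = (m - 4)*(m - 4)
(4) = (q - 1)*(q^2 - 4*q + 4) = (q - 2)*(q - 1)*(q - 2)
(5) = (o - 3)*(o^2 - 7*o + 10) = (o - 3)*(o - 2)*(o - 5)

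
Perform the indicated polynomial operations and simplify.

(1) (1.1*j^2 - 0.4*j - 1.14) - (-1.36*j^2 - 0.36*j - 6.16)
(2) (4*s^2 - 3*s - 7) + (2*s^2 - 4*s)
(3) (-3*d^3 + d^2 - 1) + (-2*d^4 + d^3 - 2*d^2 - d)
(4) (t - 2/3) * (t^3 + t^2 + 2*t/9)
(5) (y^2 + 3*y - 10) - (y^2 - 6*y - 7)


(1) = 2.46*j^2 - 0.04*j + 5.02
(2) = 6*s^2 - 7*s - 7
(3) = -2*d^4 - 2*d^3 - d^2 - d - 1
(4) = t^4 + t^3/3 - 4*t^2/9 - 4*t/27
(5) = 9*y - 3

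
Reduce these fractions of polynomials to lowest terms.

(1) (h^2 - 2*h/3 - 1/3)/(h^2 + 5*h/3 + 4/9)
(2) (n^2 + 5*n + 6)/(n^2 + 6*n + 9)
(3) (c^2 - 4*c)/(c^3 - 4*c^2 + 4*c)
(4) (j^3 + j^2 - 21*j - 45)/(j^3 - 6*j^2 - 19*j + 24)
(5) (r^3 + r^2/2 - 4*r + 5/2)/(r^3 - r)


(1) = (3*h - 3)/(3*h + 4)
(2) = (n + 2)/(n + 3)
(3) = (c - 4)/(c^2 - 4*c + 4)
(4) = (j^2 - 2*j - 15)/(j^2 - 9*j + 8)
(5) = (2*r^2 + 3*r - 5)/(2*r^2 + 2*r)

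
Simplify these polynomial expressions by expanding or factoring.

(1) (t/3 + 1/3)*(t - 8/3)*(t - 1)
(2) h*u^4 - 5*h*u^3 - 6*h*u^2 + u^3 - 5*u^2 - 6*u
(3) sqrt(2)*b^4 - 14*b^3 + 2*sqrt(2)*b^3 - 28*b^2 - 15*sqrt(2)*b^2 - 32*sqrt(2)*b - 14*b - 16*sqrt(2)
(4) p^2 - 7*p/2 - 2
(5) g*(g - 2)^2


(1) = t^3/3 - 8*t^2/9 - t/3 + 8/9
(2) = u*(u - 6)*(u + 1)*(h*u + 1)
(3) = (b + 1)*(b - 8*sqrt(2))*(b + sqrt(2))*(sqrt(2)*b + sqrt(2))
(4) = (p - 4)*(p + 1/2)
(5) = g^3 - 4*g^2 + 4*g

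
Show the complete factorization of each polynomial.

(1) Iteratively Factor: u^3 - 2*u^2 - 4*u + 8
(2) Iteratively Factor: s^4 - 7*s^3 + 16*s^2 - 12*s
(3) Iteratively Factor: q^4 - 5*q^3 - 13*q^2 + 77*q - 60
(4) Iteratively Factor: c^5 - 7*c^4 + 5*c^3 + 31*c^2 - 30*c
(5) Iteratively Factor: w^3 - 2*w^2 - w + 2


(1) = (u - 2)*(u^2 - 4) = (u - 2)^2*(u + 2)
(2) = (s - 2)*(s^3 - 5*s^2 + 6*s) = (s - 2)^2*(s^2 - 3*s) = (s - 3)*(s - 2)^2*(s)
(3) = (q - 5)*(q^3 - 13*q + 12) = (q - 5)*(q - 3)*(q^2 + 3*q - 4) = (q - 5)*(q - 3)*(q - 1)*(q + 4)
(4) = (c - 1)*(c^4 - 6*c^3 - c^2 + 30*c) = c*(c - 1)*(c^3 - 6*c^2 - c + 30) = c*(c - 1)*(c + 2)*(c^2 - 8*c + 15) = c*(c - 5)*(c - 1)*(c + 2)*(c - 3)
(5) = (w + 1)*(w^2 - 3*w + 2) = (w - 1)*(w + 1)*(w - 2)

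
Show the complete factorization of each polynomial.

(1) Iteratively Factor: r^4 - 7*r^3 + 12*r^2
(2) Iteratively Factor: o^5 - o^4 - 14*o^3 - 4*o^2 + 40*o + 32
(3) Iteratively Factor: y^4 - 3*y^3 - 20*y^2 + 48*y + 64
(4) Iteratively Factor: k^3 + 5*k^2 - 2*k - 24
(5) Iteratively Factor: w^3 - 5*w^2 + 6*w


(1) = (r - 4)*(r^3 - 3*r^2) = r*(r - 4)*(r^2 - 3*r) = r^2*(r - 4)*(r - 3)
(2) = (o - 4)*(o^4 + 3*o^3 - 2*o^2 - 12*o - 8) = (o - 4)*(o - 2)*(o^3 + 5*o^2 + 8*o + 4) = (o - 4)*(o - 2)*(o + 2)*(o^2 + 3*o + 2) = (o - 4)*(o - 2)*(o + 1)*(o + 2)*(o + 2)
(3) = (y + 4)*(y^3 - 7*y^2 + 8*y + 16) = (y + 1)*(y + 4)*(y^2 - 8*y + 16) = (y - 4)*(y + 1)*(y + 4)*(y - 4)
(4) = (k - 2)*(k^2 + 7*k + 12) = (k - 2)*(k + 4)*(k + 3)
(5) = (w)*(w^2 - 5*w + 6) = w*(w - 2)*(w - 3)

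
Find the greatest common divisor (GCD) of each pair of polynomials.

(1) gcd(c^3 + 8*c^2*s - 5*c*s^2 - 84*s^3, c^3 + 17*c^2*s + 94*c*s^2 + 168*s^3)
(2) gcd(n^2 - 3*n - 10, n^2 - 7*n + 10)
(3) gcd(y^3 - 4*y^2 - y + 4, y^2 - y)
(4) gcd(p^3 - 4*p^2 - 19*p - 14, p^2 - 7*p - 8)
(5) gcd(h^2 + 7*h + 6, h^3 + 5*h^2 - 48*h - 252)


(1) = gcd((c - 3*s)*(c + 4*s)*(c + 7*s), (c + 4*s)*(c + 6*s)*(c + 7*s)) = c^2 + 11*c*s + 28*s^2
(2) = n - 5
(3) = gcd((y - 4)*(y - 1)*(y + 1), y*(y - 1)) = y - 1
(4) = gcd((p - 7)*(p + 1)*(p + 2), (p - 8)*(p + 1)) = p + 1
(5) = h + 6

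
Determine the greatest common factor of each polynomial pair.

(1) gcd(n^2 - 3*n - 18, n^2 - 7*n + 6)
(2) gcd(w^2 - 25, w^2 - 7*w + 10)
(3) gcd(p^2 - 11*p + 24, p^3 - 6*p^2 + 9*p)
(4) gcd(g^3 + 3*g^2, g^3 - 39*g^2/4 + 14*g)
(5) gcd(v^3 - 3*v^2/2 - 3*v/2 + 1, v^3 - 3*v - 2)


(1) = gcd((n - 6)*(n + 3), (n - 6)*(n - 1)) = n - 6
(2) = gcd((w - 5)*(w + 5), (w - 5)*(w - 2)) = w - 5
(3) = gcd((p - 8)*(p - 3), p*(p - 3)^2) = p - 3
(4) = gcd(g^2*(g + 3), g*(g - 8)*(g - 7/4)) = g
(5) = gcd((v - 2)*(v - 1/2)*(v + 1), (v - 2)*(v + 1)^2) = v^2 - v - 2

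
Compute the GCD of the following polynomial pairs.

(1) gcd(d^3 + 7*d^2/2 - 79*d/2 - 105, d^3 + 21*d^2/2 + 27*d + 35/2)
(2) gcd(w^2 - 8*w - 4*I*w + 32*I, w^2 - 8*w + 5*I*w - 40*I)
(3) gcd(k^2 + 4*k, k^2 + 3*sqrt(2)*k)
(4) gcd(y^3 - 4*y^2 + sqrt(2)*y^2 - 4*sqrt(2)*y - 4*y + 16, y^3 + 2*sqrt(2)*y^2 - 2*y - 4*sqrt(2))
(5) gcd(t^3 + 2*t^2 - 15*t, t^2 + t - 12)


(1) = gcd((d - 6)*(d + 5/2)*(d + 7), (d + 1)*(d + 5/2)*(d + 7)) = d^2 + 19*d/2 + 35/2
(2) = w - 8
(3) = gcd(k*(k + 4), k*(k + 3*sqrt(2))) = k
(4) = y^2 + sqrt(2)*y - 4
(5) = t - 3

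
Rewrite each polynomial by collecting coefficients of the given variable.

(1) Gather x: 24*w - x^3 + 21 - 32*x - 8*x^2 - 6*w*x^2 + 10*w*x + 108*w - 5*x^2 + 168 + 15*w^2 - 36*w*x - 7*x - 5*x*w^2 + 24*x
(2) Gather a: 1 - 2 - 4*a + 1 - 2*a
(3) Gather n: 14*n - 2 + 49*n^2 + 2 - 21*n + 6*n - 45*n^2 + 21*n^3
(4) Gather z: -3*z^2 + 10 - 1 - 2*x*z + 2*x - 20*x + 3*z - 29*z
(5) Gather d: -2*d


(1) = 15*w^2 + 132*w - x^3 + x^2*(-6*w - 13) + x*(-5*w^2 - 26*w - 15) + 189
(2) = -6*a
(3) = 21*n^3 + 4*n^2 - n
(4) = -18*x - 3*z^2 + z*(-2*x - 26) + 9
(5) = -2*d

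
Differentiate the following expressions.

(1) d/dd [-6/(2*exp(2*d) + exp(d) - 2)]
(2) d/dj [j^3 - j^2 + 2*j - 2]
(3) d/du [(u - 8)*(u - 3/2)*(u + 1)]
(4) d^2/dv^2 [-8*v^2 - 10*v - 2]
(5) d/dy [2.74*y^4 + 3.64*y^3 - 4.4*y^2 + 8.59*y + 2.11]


(1) = (24*exp(d) + 6)*exp(d)/(2*exp(2*d) + exp(d) - 2)^2
(2) = 3*j^2 - 2*j + 2
(3) = 3*u^2 - 17*u + 5/2
(4) = -16
(5) = 10.96*y^3 + 10.92*y^2 - 8.8*y + 8.59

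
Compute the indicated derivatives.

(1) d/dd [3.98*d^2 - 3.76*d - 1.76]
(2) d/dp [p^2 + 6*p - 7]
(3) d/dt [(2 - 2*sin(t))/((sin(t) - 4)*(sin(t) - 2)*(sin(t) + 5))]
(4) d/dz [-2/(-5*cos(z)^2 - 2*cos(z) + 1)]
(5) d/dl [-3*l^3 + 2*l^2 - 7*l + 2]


(1) = 7.96*d - 3.76
(2) = 2*p + 6
(3) = 4*(sin(t)^3 - 2*sin(t)^2 + sin(t) - 9)*cos(t)/((sin(t) - 4)^2*(sin(t) - 2)^2*(sin(t) + 5)^2)
(4) = 4*(5*cos(z) + 1)*sin(z)/(5*cos(z)^2 + 2*cos(z) - 1)^2
(5) = -9*l^2 + 4*l - 7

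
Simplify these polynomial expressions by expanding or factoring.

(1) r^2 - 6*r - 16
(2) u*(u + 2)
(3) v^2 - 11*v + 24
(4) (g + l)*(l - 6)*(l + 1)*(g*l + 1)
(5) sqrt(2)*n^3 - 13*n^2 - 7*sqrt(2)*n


(1) = (r - 8)*(r + 2)
(2) = u^2 + 2*u
(3) = (v - 8)*(v - 3)
(4) = g^2*l^3 - 5*g^2*l^2 - 6*g^2*l + g*l^4 - 5*g*l^3 - 5*g*l^2 - 5*g*l - 6*g + l^3 - 5*l^2 - 6*l
(5) = n*(n - 7*sqrt(2))*(sqrt(2)*n + 1)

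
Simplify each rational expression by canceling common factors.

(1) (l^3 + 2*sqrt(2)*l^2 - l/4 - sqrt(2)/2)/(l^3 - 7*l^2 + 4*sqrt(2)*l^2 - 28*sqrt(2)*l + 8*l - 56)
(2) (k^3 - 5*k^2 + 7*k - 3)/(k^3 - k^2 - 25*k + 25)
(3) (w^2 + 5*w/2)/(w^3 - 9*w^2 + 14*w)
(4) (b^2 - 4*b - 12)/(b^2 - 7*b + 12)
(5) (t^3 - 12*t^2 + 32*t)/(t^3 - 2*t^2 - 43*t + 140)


(1) = (4*l^2 - 1)/(4*l^2 + l*(-28 + 8*sqrt(2)) - 56*sqrt(2))
(2) = (k^2 - 4*k + 3)/(k^2 - 25)
(3) = (2*w + 5)/(2*w^2 - 18*w + 28)
(4) = (b^2 - 4*b - 12)/(b^2 - 7*b + 12)
(5) = (t^2 - 8*t)/(t^2 + 2*t - 35)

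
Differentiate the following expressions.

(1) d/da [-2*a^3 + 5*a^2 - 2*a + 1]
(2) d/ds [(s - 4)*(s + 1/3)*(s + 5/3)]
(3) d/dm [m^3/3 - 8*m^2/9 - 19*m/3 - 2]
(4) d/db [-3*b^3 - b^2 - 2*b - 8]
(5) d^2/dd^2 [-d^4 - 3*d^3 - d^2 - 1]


(1) = -6*a^2 + 10*a - 2
(2) = 3*s^2 - 4*s - 67/9
(3) = m^2 - 16*m/9 - 19/3
(4) = -9*b^2 - 2*b - 2
(5) = -12*d^2 - 18*d - 2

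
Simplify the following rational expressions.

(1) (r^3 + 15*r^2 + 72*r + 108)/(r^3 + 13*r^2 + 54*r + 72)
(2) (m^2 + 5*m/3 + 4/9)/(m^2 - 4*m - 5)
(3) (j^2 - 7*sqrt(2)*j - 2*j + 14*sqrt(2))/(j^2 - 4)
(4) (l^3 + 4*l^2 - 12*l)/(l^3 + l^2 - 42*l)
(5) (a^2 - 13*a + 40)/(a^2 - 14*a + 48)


(1) = (r + 6)/(r + 4)
(2) = (9*m^2 + 15*m + 4)/(9*m^2 - 36*m - 45)
(3) = (j - 7*sqrt(2))/(j + 2)
(4) = (l^2 + 4*l - 12)/(l^2 + l - 42)
(5) = (a - 5)/(a - 6)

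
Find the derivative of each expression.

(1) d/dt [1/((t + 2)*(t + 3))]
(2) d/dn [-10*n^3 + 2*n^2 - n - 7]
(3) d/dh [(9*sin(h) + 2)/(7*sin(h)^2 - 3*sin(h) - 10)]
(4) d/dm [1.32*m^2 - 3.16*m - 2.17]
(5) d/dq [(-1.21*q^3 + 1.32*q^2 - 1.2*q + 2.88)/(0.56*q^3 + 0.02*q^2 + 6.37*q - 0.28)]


(1) = (-2*t - 5)/(t^4 + 10*t^3 + 37*t^2 + 60*t + 36)
(2) = -30*n^2 + 4*n - 1
(3) = (-28*sin(h) + 63*cos(h)^2 - 147)*cos(h)/(-7*sin(h)^2 + 3*sin(h) + 10)^2
(4) = 2.64*m - 3.16
(5) = (-0.7634*q^4 - 14.0714*q^3 + 4.6104*q^2 - 0.8544*q - 18.0096)/(0.3136*q^6 + 0.0224*q^5 + 7.1348*q^4 - 0.0588*q^3 + 40.5657*q^2 - 3.5672*q + 0.0784)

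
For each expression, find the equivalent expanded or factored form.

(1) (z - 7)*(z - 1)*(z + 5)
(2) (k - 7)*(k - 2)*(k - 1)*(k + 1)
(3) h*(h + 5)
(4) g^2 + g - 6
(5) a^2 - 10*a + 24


(1) = z^3 - 3*z^2 - 33*z + 35
(2) = k^4 - 9*k^3 + 13*k^2 + 9*k - 14
(3) = h^2 + 5*h
(4) = (g - 2)*(g + 3)
(5) = (a - 6)*(a - 4)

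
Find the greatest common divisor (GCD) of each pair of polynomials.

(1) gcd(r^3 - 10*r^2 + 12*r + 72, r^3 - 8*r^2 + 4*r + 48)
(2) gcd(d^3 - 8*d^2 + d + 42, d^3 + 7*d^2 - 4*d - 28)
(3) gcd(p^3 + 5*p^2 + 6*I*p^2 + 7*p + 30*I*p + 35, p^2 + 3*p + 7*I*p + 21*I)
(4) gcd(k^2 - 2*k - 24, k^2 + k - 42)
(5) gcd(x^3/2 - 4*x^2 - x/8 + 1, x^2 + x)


(1) = gcd((r - 6)^2*(r + 2), (r - 6)*(r - 4)*(r + 2)) = r^2 - 4*r - 12
(2) = gcd((d - 7)*(d - 3)*(d + 2), (d - 2)*(d + 2)*(d + 7)) = d + 2
(3) = gcd((p + 5)*(p - I)*(p + 7*I), (p + 3)*(p + 7*I)) = p + 7*I
(4) = gcd((k - 6)*(k + 4), (k - 6)*(k + 7)) = k - 6
(5) = gcd((x/2 + 1/4)*(x - 8)*(x - 1/2), x*(x + 1)) = 1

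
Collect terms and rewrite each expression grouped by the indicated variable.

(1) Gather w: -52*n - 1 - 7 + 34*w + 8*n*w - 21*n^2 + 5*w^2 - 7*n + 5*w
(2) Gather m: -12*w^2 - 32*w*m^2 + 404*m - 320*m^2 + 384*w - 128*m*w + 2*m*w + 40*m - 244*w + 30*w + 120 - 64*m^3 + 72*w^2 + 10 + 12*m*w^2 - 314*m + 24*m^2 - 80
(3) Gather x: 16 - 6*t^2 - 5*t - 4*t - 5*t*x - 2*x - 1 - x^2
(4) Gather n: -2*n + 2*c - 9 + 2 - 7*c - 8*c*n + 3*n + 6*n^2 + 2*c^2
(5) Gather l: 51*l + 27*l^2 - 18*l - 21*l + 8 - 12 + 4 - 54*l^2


(1) = -21*n^2 - 59*n + 5*w^2 + w*(8*n + 39) - 8
(2) = -64*m^3 + m^2*(-32*w - 296) + m*(12*w^2 - 126*w + 130) + 60*w^2 + 170*w + 50
(3) = -6*t^2 - 9*t - x^2 + x*(-5*t - 2) + 15
(4) = 2*c^2 - 5*c + 6*n^2 + n*(1 - 8*c) - 7
(5) = -27*l^2 + 12*l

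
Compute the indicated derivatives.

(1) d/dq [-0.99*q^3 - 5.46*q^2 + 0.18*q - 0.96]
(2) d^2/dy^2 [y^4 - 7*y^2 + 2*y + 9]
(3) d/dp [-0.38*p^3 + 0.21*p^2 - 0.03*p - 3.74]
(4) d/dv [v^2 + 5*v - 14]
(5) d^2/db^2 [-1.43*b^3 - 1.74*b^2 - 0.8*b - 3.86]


(1) = -2.97*q^2 - 10.92*q + 0.18
(2) = 12*y^2 - 14
(3) = -1.14*p^2 + 0.42*p - 0.03
(4) = 2*v + 5
(5) = -8.58*b - 3.48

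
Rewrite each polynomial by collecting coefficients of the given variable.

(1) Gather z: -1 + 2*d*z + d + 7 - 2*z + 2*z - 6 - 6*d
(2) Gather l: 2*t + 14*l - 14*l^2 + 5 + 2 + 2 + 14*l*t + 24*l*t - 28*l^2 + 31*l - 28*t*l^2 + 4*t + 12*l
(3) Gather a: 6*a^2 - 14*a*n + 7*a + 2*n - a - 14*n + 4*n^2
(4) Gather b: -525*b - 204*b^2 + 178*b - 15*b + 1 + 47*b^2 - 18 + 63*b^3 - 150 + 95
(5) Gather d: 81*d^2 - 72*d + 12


(1) = 2*d*z - 5*d
(2) = l^2*(-28*t - 42) + l*(38*t + 57) + 6*t + 9
(3) = 6*a^2 + a*(6 - 14*n) + 4*n^2 - 12*n
(4) = 63*b^3 - 157*b^2 - 362*b - 72
(5) = 81*d^2 - 72*d + 12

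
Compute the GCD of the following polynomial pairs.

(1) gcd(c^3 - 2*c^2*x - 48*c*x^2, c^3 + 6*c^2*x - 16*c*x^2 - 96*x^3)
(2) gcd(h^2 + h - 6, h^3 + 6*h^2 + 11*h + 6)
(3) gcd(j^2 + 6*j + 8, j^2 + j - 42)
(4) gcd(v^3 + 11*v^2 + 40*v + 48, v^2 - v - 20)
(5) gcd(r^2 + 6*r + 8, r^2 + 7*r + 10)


(1) = c + 6*x
(2) = gcd((h - 2)*(h + 3), (h + 1)*(h + 2)*(h + 3)) = h + 3
(3) = gcd((j + 2)*(j + 4), (j - 6)*(j + 7)) = 1
(4) = gcd((v + 3)*(v + 4)^2, (v - 5)*(v + 4)) = v + 4
(5) = gcd((r + 2)*(r + 4), (r + 2)*(r + 5)) = r + 2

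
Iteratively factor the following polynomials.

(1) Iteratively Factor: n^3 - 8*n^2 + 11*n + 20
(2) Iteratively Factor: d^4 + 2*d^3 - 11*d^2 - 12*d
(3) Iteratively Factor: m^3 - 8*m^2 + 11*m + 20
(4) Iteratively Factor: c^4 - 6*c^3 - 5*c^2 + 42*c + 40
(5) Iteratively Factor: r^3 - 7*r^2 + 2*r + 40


(1) = (n - 5)*(n^2 - 3*n - 4) = (n - 5)*(n + 1)*(n - 4)
(2) = (d + 1)*(d^3 + d^2 - 12*d) = (d - 3)*(d + 1)*(d^2 + 4*d) = d*(d - 3)*(d + 1)*(d + 4)
(3) = (m - 5)*(m^2 - 3*m - 4) = (m - 5)*(m - 4)*(m + 1)
(4) = (c + 1)*(c^3 - 7*c^2 + 2*c + 40) = (c - 5)*(c + 1)*(c^2 - 2*c - 8) = (c - 5)*(c + 1)*(c + 2)*(c - 4)
(5) = (r + 2)*(r^2 - 9*r + 20) = (r - 4)*(r + 2)*(r - 5)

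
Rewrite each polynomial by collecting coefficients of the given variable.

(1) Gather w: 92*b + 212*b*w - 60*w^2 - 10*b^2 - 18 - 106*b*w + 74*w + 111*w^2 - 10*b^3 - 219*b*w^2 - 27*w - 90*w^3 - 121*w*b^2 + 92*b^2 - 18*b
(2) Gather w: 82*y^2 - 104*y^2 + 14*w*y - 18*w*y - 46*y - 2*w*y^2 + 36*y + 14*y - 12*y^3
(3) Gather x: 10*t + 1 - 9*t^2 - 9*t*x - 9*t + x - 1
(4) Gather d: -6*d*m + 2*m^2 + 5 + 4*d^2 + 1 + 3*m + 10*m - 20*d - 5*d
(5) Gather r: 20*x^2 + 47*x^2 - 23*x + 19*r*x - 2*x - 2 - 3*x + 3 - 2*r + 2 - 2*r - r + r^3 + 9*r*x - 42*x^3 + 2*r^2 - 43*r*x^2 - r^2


(1) = -10*b^3 + 82*b^2 + 74*b - 90*w^3 + w^2*(51 - 219*b) + w*(-121*b^2 + 106*b + 47) - 18
(2) = w*(-2*y^2 - 4*y) - 12*y^3 - 22*y^2 + 4*y
(3) = -9*t^2 + t + x*(1 - 9*t)
(4) = 4*d^2 + d*(-6*m - 25) + 2*m^2 + 13*m + 6
(5) = r^3 + r^2 + r*(-43*x^2 + 28*x - 5) - 42*x^3 + 67*x^2 - 28*x + 3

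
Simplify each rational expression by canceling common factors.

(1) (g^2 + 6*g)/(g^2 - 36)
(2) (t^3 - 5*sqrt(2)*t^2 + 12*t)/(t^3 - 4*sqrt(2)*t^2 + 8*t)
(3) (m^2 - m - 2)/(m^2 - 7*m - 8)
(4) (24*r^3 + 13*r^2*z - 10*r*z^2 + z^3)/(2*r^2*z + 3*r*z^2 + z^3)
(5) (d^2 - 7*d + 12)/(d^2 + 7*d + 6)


(1) = g/(g - 6)
(2) = (t - 3*sqrt(2))/(t - 2*sqrt(2))
(3) = (m - 2)/(m - 8)
(4) = (24*r^2 - 11*r*z + z^2)/(2*r*z + z^2)
(5) = (d^2 - 7*d + 12)/(d^2 + 7*d + 6)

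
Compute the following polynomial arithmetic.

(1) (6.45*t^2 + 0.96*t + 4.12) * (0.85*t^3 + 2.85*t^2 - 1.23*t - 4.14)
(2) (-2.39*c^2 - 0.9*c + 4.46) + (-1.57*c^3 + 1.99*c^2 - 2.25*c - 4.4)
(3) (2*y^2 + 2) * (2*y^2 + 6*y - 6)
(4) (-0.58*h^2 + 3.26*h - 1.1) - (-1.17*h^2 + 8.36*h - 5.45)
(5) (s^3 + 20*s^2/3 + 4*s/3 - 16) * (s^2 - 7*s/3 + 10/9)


(1) = 5.4825*t^5 + 19.1985*t^4 - 1.6955*t^3 - 16.1418*t^2 - 9.042*t - 17.0568
(2) = -1.57*c^3 - 0.4*c^2 - 3.15*c + 0.06
(3) = 4*y^4 + 12*y^3 - 8*y^2 + 12*y - 12
(4) = 0.59*h^2 - 5.1*h + 4.35
(5) = s^5 + 13*s^4/3 - 118*s^3/9 - 316*s^2/27 + 1048*s/27 - 160/9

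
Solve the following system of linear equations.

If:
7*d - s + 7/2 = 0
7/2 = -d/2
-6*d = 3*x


Then:
d = -7
s = -91/2
x = 14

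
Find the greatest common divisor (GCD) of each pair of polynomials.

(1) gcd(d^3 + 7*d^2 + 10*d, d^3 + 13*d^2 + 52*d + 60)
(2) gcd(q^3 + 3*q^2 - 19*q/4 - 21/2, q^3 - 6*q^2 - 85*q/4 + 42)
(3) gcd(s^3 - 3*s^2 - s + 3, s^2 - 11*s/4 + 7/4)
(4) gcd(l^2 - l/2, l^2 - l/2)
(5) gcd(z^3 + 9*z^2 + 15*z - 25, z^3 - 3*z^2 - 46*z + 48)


(1) = d^2 + 7*d + 10
(2) = gcd((q - 2)*(q + 3/2)*(q + 7/2), (q - 8)*(q - 3/2)*(q + 7/2)) = q + 7/2
(3) = s - 1
(4) = gcd(l*(l - 1/2), l*(l - 1/2)) = l^2 - l/2
(5) = gcd((z - 1)*(z + 5)^2, (z - 8)*(z - 1)*(z + 6)) = z - 1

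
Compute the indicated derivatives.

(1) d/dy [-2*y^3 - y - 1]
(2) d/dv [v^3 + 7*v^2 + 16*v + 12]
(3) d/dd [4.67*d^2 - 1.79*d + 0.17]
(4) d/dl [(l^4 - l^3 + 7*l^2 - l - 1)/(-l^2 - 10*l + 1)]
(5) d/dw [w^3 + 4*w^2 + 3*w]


(1) = -6*y^2 - 1
(2) = 3*v^2 + 14*v + 16
(3) = 9.34*d - 1.79
(4) = (-2*l^5 - 29*l^4 + 24*l^3 - 74*l^2 + 12*l - 11)/(l^4 + 20*l^3 + 98*l^2 - 20*l + 1)
(5) = 3*w^2 + 8*w + 3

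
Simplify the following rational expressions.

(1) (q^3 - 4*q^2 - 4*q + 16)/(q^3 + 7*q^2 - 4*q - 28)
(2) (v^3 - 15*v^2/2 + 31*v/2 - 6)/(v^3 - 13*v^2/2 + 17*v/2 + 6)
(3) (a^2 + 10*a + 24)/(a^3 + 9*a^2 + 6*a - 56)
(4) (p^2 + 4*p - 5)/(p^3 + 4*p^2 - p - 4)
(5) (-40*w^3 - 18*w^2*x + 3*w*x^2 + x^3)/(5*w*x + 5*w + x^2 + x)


(1) = (q - 4)/(q + 7)
(2) = (2*v - 1)/(2*v + 1)
(3) = (a + 6)/(a^2 + 5*a - 14)
(4) = (p + 5)/(p^2 + 5*p + 4)
(5) = (-8*w^2 - 2*w*x + x^2)/(x + 1)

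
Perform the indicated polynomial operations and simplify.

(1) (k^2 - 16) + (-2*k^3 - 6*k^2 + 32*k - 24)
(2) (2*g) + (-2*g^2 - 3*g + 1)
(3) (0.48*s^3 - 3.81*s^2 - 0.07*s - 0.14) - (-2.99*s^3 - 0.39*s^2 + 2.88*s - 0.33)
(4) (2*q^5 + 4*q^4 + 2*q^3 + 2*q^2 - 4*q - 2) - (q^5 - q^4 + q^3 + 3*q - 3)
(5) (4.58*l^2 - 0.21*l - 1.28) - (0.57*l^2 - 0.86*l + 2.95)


(1) = -2*k^3 - 5*k^2 + 32*k - 40
(2) = -2*g^2 - g + 1
(3) = 3.47*s^3 - 3.42*s^2 - 2.95*s + 0.19
(4) = q^5 + 5*q^4 + q^3 + 2*q^2 - 7*q + 1
(5) = 4.01*l^2 + 0.65*l - 4.23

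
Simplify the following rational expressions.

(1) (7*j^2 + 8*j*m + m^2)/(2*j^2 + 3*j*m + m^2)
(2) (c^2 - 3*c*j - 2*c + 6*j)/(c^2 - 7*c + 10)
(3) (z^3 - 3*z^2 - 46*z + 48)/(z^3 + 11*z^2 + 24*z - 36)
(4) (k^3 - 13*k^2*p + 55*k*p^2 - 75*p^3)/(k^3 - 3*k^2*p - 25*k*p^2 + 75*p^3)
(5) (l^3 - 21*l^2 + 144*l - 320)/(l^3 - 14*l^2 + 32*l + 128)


(1) = (7*j + m)/(2*j + m)
(2) = (c - 3*j)/(c - 5)
(3) = (z - 8)/(z + 6)
(4) = (k - 5*p)/(k + 5*p)
(5) = (l - 5)/(l + 2)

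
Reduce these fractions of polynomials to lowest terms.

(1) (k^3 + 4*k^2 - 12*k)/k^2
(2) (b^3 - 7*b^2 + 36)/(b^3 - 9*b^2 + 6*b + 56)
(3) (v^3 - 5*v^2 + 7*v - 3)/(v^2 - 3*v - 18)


(1) = (k^2 + 4*k - 12)/k
(2) = (b^2 - 9*b + 18)/(b^2 - 11*b + 28)
(3) = (v^3 - 5*v^2 + 7*v - 3)/(v^2 - 3*v - 18)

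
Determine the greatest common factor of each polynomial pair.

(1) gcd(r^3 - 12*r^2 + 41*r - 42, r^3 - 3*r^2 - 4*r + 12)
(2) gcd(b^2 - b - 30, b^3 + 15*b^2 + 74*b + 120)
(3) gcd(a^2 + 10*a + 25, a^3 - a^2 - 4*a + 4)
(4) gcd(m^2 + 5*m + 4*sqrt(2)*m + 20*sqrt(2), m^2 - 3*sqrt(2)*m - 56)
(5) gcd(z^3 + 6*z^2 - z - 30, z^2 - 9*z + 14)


(1) = gcd((r - 7)*(r - 3)*(r - 2), (r - 3)*(r - 2)*(r + 2)) = r^2 - 5*r + 6
(2) = gcd((b - 6)*(b + 5), (b + 4)*(b + 5)*(b + 6)) = b + 5
(3) = 1
(4) = gcd((m + 5)*(m + 4*sqrt(2)), (m - 7*sqrt(2))*(m + 4*sqrt(2))) = m + 4*sqrt(2)
(5) = z - 2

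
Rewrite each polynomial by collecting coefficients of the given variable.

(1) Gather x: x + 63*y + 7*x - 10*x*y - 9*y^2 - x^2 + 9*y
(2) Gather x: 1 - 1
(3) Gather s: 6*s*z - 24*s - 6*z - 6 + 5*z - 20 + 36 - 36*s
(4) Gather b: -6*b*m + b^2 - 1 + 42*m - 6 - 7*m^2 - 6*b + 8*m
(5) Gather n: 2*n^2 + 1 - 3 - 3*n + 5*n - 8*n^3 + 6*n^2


(1) = -x^2 + x*(8 - 10*y) - 9*y^2 + 72*y
(2) = 0
(3) = s*(6*z - 60) - z + 10
(4) = b^2 + b*(-6*m - 6) - 7*m^2 + 50*m - 7
(5) = -8*n^3 + 8*n^2 + 2*n - 2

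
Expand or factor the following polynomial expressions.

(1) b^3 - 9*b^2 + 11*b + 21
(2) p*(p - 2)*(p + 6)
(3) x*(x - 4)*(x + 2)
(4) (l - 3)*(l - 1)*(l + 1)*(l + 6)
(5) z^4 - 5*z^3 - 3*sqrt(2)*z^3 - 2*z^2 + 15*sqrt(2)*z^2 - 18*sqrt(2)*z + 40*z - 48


(1) = (b - 7)*(b - 3)*(b + 1)
(2) = p^3 + 4*p^2 - 12*p
(3) = x^3 - 2*x^2 - 8*x
(4) = l^4 + 3*l^3 - 19*l^2 - 3*l + 18
(5) = (z - 3)*(z - 2)*(z - 4*sqrt(2))*(z + sqrt(2))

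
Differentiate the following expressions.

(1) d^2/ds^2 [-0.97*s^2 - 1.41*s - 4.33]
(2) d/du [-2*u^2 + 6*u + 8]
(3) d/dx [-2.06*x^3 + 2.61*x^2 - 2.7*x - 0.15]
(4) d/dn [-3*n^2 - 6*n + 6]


(1) = -1.94000000000000
(2) = 6 - 4*u
(3) = -6.18*x^2 + 5.22*x - 2.7
(4) = -6*n - 6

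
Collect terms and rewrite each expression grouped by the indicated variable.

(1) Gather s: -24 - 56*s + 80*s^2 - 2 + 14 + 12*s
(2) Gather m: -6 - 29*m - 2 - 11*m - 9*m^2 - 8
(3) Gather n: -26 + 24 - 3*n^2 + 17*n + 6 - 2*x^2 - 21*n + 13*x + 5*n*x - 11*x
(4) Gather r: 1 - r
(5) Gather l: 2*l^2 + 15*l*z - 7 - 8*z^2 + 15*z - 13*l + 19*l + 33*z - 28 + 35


(1) = 80*s^2 - 44*s - 12
(2) = -9*m^2 - 40*m - 16
(3) = -3*n^2 + n*(5*x - 4) - 2*x^2 + 2*x + 4
(4) = 1 - r
(5) = 2*l^2 + l*(15*z + 6) - 8*z^2 + 48*z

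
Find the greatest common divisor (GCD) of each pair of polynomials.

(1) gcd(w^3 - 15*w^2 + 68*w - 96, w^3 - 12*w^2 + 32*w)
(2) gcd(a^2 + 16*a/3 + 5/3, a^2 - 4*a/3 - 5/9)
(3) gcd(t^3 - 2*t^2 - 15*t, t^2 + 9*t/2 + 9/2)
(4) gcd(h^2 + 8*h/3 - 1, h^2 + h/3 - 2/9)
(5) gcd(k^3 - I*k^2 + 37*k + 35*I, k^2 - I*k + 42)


(1) = w^2 - 12*w + 32
(2) = gcd((a + 1/3)*(a + 5), (a - 5/3)*(a + 1/3)) = a + 1/3
(3) = gcd(t*(t - 5)*(t + 3), (t + 3/2)*(t + 3)) = t + 3
(4) = h - 1/3
(5) = k - 7*I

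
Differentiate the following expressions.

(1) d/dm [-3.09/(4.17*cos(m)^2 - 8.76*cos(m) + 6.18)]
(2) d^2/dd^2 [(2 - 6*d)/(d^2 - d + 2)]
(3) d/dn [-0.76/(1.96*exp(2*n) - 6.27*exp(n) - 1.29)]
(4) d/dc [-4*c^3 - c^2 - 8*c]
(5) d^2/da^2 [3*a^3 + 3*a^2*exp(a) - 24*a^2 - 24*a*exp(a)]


(1) = (27.0684 - 25.7706*cos(m))*sin(m)/(4.17*cos(m)^2 - 8.76*cos(m) + 6.18)^2
(2) = 4*(-(2*d - 1)^2*(3*d - 1) + (9*d - 4)*(d^2 - d + 2))/(d^2 - d + 2)^3
(3) = (2.9792*exp(n) - 4.7652)*exp(n)/(-1.96*exp(2*n) + 6.27*exp(n) + 1.29)^2
(4) = -12*c^2 - 2*c - 8
(5) = 3*a^2*exp(a) - 12*a*exp(a) + 18*a - 42*exp(a) - 48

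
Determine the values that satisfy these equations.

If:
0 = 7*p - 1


Then:
p = 1/7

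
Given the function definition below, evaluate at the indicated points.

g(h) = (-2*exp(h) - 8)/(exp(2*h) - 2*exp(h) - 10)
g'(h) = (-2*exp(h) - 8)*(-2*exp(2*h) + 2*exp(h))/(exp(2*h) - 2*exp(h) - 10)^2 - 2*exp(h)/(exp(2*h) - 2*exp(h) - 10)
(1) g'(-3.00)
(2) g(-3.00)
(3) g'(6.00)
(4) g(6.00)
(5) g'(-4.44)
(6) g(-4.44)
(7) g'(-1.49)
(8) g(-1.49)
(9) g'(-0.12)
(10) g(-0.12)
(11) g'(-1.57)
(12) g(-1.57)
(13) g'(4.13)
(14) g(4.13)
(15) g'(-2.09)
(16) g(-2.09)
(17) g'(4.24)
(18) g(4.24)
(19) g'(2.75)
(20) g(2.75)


(1) = 0.00
(2) = 0.80
(3) = 0.01
(4) = -0.01
(5) = 0.00
(6) = 0.80
(7) = 0.02
(8) = 0.81
(9) = 0.15
(10) = 0.89
(11) = 0.01
(12) = 0.81
(13) = 0.04
(14) = -0.04
(15) = 0.01
(16) = 0.81
(17) = 0.03
(18) = -0.03
(19) = 0.28
(20) = -0.19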